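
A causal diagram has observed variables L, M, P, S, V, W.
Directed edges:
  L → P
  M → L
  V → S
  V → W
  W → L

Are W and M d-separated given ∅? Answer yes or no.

Yes — W ⊥ M | ∅.

Bayes-Ball from W | ∅ reaches {L,P,S,V}.
M ∉ reach(W|∅) ⇒ W ⊥ M | ∅.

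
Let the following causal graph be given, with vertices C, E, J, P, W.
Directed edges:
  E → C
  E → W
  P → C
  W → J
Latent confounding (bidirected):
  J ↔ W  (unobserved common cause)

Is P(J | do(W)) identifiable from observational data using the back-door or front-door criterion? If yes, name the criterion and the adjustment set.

desc(W)\{W}={J}; candidates ⊆ {C,E,P}.
W↔J: latent back-door arc(s) into W.
size 0: {}; under {} W still reaches {C,E,J} ∋ J.
size 1: {C}, {E}, {P}; under {C} W still reaches {E,J,P} ∋ J.
size 2: {C,E}, {C,P}, {E,P}; under {C,E} W still reaches {J} ∋ J.
W↔J cannot be blocked by any observed set — no back-door set.
No mediator lies on a directed W→…→J path.
Neither criterion identifies P(J|do(W)) in this graph.

P(J|do(W)): not identifiable (no BD/FD set).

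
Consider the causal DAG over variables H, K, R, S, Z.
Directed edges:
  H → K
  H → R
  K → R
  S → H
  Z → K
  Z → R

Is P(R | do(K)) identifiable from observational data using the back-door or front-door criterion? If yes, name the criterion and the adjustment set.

desc(K)\{K}={R}; candidates ⊆ {H,S,Z}.
size 0: {}; under {} K still reaches {H,R,S,Z} ∋ R.
size 1: {H}, {S}, {Z}; under {H} K still reaches {R,Z} ∋ R.
{H,Z}: K⊥R given {H,Z} in G with K→· removed — back-door holds.
P(R|do(K)) = Σ_{H,Z} P(R|K,H,Z)·P(H,Z).

P(R|do(K)): backdoor, adjust for {H, Z}.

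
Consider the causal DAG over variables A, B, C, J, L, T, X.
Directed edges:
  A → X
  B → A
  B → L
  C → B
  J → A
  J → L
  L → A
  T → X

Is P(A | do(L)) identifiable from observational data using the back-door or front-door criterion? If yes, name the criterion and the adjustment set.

P(A|do(L)): backdoor, adjust for {B, J}.

desc(L)\{L}={A,X}; candidates ⊆ {B,C,J,T}.
size 0: {}; under {} L still reaches {A,B,C,J,X} ∋ A.
size 1: {B}, {C}, {J} …(+1); under {B} L still reaches {A,J,X} ∋ A.
{B,J}: L⊥A given {B,J} in G with L→· removed — back-door holds.
P(A|do(L)) = Σ_{B,J} P(A|L,B,J)·P(B,J).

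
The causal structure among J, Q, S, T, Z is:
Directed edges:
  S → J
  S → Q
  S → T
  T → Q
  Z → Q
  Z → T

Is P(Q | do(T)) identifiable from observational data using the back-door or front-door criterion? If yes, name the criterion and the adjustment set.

desc(T)\{T}={Q}; candidates ⊆ {J,S,Z}.
size 0: {}; under {} T still reaches {J,Q,S,Z} ∋ Q.
size 1: {J}, {S}, {Z}; under {J} T still reaches {Q,S,Z} ∋ Q.
{S,Z}: T⊥Q given {S,Z} in G with T→· removed — back-door holds.
P(Q|do(T)) = Σ_{S,Z} P(Q|T,S,Z)·P(S,Z).

P(Q|do(T)): backdoor, adjust for {S, Z}.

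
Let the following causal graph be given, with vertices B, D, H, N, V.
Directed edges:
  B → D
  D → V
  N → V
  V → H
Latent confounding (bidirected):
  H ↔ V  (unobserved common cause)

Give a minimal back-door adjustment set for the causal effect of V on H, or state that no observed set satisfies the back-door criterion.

desc(V)\{V}={H}; candidates ⊆ {B,D,N}.
V↔H: latent back-door arc(s) into V.
size 0: {}; under {} V still reaches {B,D,H,N} ∋ H.
size 1: {B}, {D}, {N}; under {B} V still reaches {D,H,N} ∋ H.
size 2: {B,D}, {B,N}, {D,N}; under {B,D} V still reaches {H,N} ∋ H.
V↔H cannot be blocked by any observed set — no back-door set.

V→H: no observed back-door set.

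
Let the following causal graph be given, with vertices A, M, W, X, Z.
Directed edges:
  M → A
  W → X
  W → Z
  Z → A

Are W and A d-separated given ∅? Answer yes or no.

No — W and A are d-connected given ∅.

Bayes-Ball from W | ∅ reaches {A,X,Z}.
A ∈ reach(W|∅) ⇒ W ⊥̸ A | ∅.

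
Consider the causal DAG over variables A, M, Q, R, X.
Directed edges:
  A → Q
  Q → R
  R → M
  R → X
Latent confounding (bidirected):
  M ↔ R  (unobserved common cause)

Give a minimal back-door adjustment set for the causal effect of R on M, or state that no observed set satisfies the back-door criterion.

desc(R)\{R}={M,X}; candidates ⊆ {A,Q}.
R↔M: latent back-door arc(s) into R.
size 0: {}; under {} R still reaches {A,M,Q} ∋ M.
size 1: {A}, {Q}; under {A} R still reaches {M,Q} ∋ M.
size 2: {A,Q}; under {A,Q} R still reaches {M} ∋ M.
R↔M cannot be blocked by any observed set — no back-door set.

R→M: no observed back-door set.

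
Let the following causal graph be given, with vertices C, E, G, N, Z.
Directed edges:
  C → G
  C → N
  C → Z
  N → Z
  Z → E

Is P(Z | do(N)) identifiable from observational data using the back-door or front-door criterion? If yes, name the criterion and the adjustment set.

P(Z|do(N)): backdoor, adjust for {C}.

desc(N)\{N}={E,Z}; candidates ⊆ {C,G}.
size 0: {}; under {} N still reaches {C,E,G,Z} ∋ Z.
{C}: N⊥Z given {C} in G with N→· removed — back-door holds.
P(Z|do(N)) = Σ_{C} P(Z|N,C)·P(C).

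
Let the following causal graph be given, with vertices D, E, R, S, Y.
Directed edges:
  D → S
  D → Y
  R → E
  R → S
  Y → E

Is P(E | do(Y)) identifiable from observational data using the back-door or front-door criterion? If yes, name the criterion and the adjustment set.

P(E|do(Y)): backdoor, adjust for ∅.

desc(Y)\{Y}={E}; candidates ⊆ {D,R,S}.
∅: Y⊥E given ∅ in G with Y→· removed — back-door holds.
P(E|do(Y)) = P(E|Y) — no adjustment needed.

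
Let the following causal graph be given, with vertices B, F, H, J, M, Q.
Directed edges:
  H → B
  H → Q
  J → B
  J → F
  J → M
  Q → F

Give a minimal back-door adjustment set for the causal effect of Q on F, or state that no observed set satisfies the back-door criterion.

Q→F: minimal back-door set ∅.

desc(Q)\{Q}={F}; candidates ⊆ {B,H,J,M}.
∅: Q⊥F given ∅ in G with Q→· removed — back-door holds.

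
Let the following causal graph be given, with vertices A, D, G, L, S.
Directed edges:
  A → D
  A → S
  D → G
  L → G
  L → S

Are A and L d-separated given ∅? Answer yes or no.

Yes — A ⊥ L | ∅.

Bayes-Ball from A | ∅ reaches {D,G,S}.
L ∉ reach(A|∅) ⇒ A ⊥ L | ∅.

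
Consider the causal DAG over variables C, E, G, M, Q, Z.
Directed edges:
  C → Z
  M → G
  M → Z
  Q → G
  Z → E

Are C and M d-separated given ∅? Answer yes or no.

Yes — C ⊥ M | ∅.

Bayes-Ball from C | ∅ reaches {E,Z}.
M ∉ reach(C|∅) ⇒ C ⊥ M | ∅.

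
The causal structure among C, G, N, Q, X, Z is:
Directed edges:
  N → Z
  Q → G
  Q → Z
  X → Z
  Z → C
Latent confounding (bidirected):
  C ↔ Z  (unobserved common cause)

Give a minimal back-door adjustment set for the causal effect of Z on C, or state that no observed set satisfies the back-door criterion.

Z→C: no observed back-door set.

desc(Z)\{Z}={C}; candidates ⊆ {G,N,Q,X}.
Z↔C: latent back-door arc(s) into Z.
size 0: {}; under {} Z still reaches {C,G,N,Q,X} ∋ C.
size 1: {G}, {N}, {Q} …(+1); under {G} Z still reaches {C,N,Q,X} ∋ C.
size 2: {G,N}, {G,Q}, {G,X} …(+3); under {G,N} Z still reaches {C,Q,X} ∋ C.
Z↔C cannot be blocked by any observed set — no back-door set.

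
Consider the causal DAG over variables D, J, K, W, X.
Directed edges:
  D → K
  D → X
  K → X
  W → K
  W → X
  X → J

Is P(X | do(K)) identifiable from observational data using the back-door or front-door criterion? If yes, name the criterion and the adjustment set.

desc(K)\{K}={J,X}; candidates ⊆ {D,W}.
size 0: {}; under {} K still reaches {D,J,W,X} ∋ X.
size 1: {D}, {W}; under {D} K still reaches {J,W,X} ∋ X.
{D,W}: K⊥X given {D,W} in G with K→· removed — back-door holds.
P(X|do(K)) = Σ_{D,W} P(X|K,D,W)·P(D,W).

P(X|do(K)): backdoor, adjust for {D, W}.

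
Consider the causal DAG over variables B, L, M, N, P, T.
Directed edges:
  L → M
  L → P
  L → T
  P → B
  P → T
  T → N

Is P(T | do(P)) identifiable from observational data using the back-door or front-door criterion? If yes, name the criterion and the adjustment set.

P(T|do(P)): backdoor, adjust for {L}.

desc(P)\{P}={B,N,T}; candidates ⊆ {L,M}.
size 0: {}; under {} P still reaches {L,M,N,T} ∋ T.
{L}: P⊥T given {L} in G with P→· removed — back-door holds.
P(T|do(P)) = Σ_{L} P(T|P,L)·P(L).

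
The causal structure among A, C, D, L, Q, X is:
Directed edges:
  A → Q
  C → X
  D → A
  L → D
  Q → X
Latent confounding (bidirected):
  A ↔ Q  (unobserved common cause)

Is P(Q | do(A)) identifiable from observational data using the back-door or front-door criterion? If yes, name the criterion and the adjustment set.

P(Q|do(A)): not identifiable (no BD/FD set).

desc(A)\{A}={Q,X}; candidates ⊆ {C,D,L}.
A↔Q: latent back-door arc(s) into A.
size 0: {}; under {} A still reaches {D,L,Q,X} ∋ Q.
size 1: {C}, {D}, {L}; under {C} A still reaches {D,L,Q,X} ∋ Q.
size 2: {C,D}, {C,L}, {D,L}; under {C,D} A still reaches {Q,X} ∋ Q.
A↔Q cannot be blocked by any observed set — no back-door set.
No mediator lies on a directed A→…→Q path.
Neither criterion identifies P(Q|do(A)) in this graph.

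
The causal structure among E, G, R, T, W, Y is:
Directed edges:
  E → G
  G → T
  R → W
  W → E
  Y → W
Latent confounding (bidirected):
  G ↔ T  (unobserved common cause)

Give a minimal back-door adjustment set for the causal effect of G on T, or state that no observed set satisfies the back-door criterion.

desc(G)\{G}={T}; candidates ⊆ {E,R,W,Y}.
G↔T: latent back-door arc(s) into G.
size 0: {}; under {} G still reaches {E,R,T,W,Y} ∋ T.
size 1: {E}, {R}, {W} …(+1); under {E} G still reaches {T} ∋ T.
size 2: {E,R}, {E,W}, {E,Y} …(+3); under {E,R} G still reaches {T} ∋ T.
G↔T cannot be blocked by any observed set — no back-door set.

G→T: no observed back-door set.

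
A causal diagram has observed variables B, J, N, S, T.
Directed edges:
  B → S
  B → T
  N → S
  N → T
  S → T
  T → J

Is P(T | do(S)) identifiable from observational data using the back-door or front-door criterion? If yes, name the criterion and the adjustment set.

P(T|do(S)): backdoor, adjust for {B, N}.

desc(S)\{S}={J,T}; candidates ⊆ {B,N}.
size 0: {}; under {} S still reaches {B,J,N,T} ∋ T.
size 1: {B}, {N}; under {B} S still reaches {J,N,T} ∋ T.
{B,N}: S⊥T given {B,N} in G with S→· removed — back-door holds.
P(T|do(S)) = Σ_{B,N} P(T|S,B,N)·P(B,N).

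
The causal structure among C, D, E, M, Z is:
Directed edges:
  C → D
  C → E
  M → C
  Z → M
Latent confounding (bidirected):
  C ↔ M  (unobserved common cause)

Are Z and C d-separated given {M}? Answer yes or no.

Bayes-Ball from Z | {M} reaches {C,D,E}.
C ∈ reach(Z|{M}) ⇒ Z ⊥̸ C | {M}.

No — Z and C are d-connected given {M}.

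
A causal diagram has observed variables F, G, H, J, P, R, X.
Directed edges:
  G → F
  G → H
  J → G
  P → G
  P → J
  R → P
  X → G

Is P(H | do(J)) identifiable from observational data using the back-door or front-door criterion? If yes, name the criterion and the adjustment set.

desc(J)\{J}={F,G,H}; candidates ⊆ {P,R,X}.
size 0: {}; under {} J still reaches {F,G,H,P,R} ∋ H.
{P}: J⊥H given {P} in G with J→· removed — back-door holds.
P(H|do(J)) = Σ_{P} P(H|J,P)·P(P).

P(H|do(J)): backdoor, adjust for {P}.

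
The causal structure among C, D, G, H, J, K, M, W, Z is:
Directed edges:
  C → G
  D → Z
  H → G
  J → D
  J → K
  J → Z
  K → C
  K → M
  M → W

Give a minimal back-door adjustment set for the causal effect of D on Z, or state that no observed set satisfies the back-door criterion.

D→Z: minimal back-door set {J}.

desc(D)\{D}={Z}; candidates ⊆ {C,G,H,J,K,M,W}.
size 0: {}; under {} D still reaches {C,G,J,K,M,W,Z} ∋ Z.
{J}: D⊥Z given {J} in G with D→· removed — back-door holds.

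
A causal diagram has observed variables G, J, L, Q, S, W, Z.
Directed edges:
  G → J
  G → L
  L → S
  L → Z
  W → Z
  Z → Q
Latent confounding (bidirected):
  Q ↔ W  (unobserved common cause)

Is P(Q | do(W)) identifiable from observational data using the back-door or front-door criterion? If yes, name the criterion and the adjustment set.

desc(W)\{W}={Q,Z}; candidates ⊆ {G,J,L,S}.
W↔Q: latent back-door arc(s) into W.
size 0: {}; under {} W still reaches {Q} ∋ Q.
size 1: {G}, {J}, {L} …(+1); under {G} W still reaches {Q} ∋ Q.
size 2: {G,J}, {G,L}, {G,S} …(+3); under {G,J} W still reaches {Q} ∋ Q.
W↔Q cannot be blocked by any observed set — no back-door set.
{Z}: (i) intercepts every directed W→Q path; (ii) no back-door W→{Z}; (iii) {W} blocks every back-door {Z}→Q. Front-door holds.
P(Q|do(W)) = Σ_{Z} P(Z|W) Σ_{W'} P(Q|Z,W')P(W').

P(Q|do(W)): frontdoor, adjust for {Z}.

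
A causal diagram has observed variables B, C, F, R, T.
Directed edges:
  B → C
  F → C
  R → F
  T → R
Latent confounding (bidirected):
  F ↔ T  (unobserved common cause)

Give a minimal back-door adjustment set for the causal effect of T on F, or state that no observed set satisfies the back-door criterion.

T→F: no observed back-door set.

desc(T)\{T}={C,F,R}; candidates ⊆ {B}.
T↔F: latent back-door arc(s) into T.
size 0: {}; under {} T still reaches {C,F} ∋ F.
size 1: {B}; under {B} T still reaches {C,F} ∋ F.
T↔F cannot be blocked by any observed set — no back-door set.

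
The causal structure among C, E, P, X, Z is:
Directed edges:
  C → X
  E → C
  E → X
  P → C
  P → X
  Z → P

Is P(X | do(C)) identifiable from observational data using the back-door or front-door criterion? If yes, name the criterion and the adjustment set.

P(X|do(C)): backdoor, adjust for {E, P}.

desc(C)\{C}={X}; candidates ⊆ {E,P,Z}.
size 0: {}; under {} C still reaches {E,P,X,Z} ∋ X.
size 1: {E}, {P}, {Z}; under {E} C still reaches {P,X,Z} ∋ X.
{E,P}: C⊥X given {E,P} in G with C→· removed — back-door holds.
P(X|do(C)) = Σ_{E,P} P(X|C,E,P)·P(E,P).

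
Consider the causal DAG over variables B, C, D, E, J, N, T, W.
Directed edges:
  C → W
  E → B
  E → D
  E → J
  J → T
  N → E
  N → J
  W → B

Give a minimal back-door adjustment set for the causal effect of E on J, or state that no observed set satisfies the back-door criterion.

desc(E)\{E}={B,D,J,T}; candidates ⊆ {C,N,W}.
size 0: {}; under {} E still reaches {J,N,T} ∋ J.
{N}: E⊥J given {N} in G with E→· removed — back-door holds.

E→J: minimal back-door set {N}.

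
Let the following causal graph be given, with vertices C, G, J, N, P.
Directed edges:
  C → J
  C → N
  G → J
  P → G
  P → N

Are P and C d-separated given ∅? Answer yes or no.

Yes — P ⊥ C | ∅.

Bayes-Ball from P | ∅ reaches {G,J,N}.
C ∉ reach(P|∅) ⇒ P ⊥ C | ∅.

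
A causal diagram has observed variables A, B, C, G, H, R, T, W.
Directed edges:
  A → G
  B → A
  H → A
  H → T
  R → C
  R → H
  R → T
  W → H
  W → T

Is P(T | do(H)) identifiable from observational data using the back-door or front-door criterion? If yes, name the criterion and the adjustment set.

desc(H)\{H}={A,G,T}; candidates ⊆ {B,C,R,W}.
size 0: {}; under {} H still reaches {C,R,T,W} ∋ T.
size 1: {B}, {C}, {R} …(+1); under {B} H still reaches {C,R,T,W} ∋ T.
{R,W}: H⊥T given {R,W} in G with H→· removed — back-door holds.
P(T|do(H)) = Σ_{R,W} P(T|H,R,W)·P(R,W).

P(T|do(H)): backdoor, adjust for {R, W}.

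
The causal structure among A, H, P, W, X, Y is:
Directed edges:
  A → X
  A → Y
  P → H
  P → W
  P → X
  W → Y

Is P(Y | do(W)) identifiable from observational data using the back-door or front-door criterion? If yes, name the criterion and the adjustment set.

desc(W)\{W}={Y}; candidates ⊆ {A,H,P,X}.
∅: W⊥Y given ∅ in G with W→· removed — back-door holds.
P(Y|do(W)) = P(Y|W) — no adjustment needed.

P(Y|do(W)): backdoor, adjust for ∅.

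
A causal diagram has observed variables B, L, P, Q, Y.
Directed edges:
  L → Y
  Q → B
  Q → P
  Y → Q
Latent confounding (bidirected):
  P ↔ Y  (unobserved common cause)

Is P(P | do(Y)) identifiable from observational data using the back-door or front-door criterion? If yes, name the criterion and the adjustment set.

desc(Y)\{Y}={B,P,Q}; candidates ⊆ {L}.
Y↔P: latent back-door arc(s) into Y.
size 0: {}; under {} Y still reaches {L,P} ∋ P.
size 1: {L}; under {L} Y still reaches {P} ∋ P.
Y↔P cannot be blocked by any observed set — no back-door set.
{Q}: (i) intercepts every directed Y→P path; (ii) no back-door Y→{Q}; (iii) {Y} blocks every back-door {Q}→P. Front-door holds.
P(P|do(Y)) = Σ_{Q} P(Q|Y) Σ_{Y'} P(P|Q,Y')P(Y').

P(P|do(Y)): frontdoor, adjust for {Q}.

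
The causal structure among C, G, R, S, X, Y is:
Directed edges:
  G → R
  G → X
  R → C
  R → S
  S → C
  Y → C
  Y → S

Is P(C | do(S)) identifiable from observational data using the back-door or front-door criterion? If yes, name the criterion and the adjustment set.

desc(S)\{S}={C}; candidates ⊆ {G,R,X,Y}.
size 0: {}; under {} S still reaches {C,G,R,X,Y} ∋ C.
size 1: {G}, {R}, {X} …(+1); under {G} S still reaches {C,R,Y} ∋ C.
{R,Y}: S⊥C given {R,Y} in G with S→· removed — back-door holds.
P(C|do(S)) = Σ_{R,Y} P(C|S,R,Y)·P(R,Y).

P(C|do(S)): backdoor, adjust for {R, Y}.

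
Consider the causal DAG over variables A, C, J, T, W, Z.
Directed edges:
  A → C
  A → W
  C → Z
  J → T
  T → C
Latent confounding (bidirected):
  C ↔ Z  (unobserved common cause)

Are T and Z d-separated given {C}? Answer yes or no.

No — T and Z are d-connected given {C}.

Bayes-Ball from T | {C} reaches {A,J,W,Z}.
Z ∈ reach(T|{C}) ⇒ T ⊥̸ Z | {C}.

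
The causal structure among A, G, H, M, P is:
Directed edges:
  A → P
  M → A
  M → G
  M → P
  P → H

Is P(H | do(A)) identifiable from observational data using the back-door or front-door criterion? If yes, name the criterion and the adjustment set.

desc(A)\{A}={H,P}; candidates ⊆ {G,M}.
size 0: {}; under {} A still reaches {G,H,M,P} ∋ H.
{M}: A⊥H given {M} in G with A→· removed — back-door holds.
P(H|do(A)) = Σ_{M} P(H|A,M)·P(M).

P(H|do(A)): backdoor, adjust for {M}.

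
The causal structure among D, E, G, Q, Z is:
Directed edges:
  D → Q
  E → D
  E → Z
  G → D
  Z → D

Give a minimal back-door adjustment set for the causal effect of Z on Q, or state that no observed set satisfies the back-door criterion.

Z→Q: minimal back-door set {E}.

desc(Z)\{Z}={D,Q}; candidates ⊆ {E,G}.
size 0: {}; under {} Z still reaches {D,E,Q} ∋ Q.
{E}: Z⊥Q given {E} in G with Z→· removed — back-door holds.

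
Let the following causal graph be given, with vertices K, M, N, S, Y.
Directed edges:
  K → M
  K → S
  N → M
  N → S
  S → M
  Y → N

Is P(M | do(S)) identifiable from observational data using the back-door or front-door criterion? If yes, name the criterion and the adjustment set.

desc(S)\{S}={M}; candidates ⊆ {K,N,Y}.
size 0: {}; under {} S still reaches {K,M,N,Y} ∋ M.
size 1: {K}, {N}, {Y}; under {K} S still reaches {M,N,Y} ∋ M.
{K,N}: S⊥M given {K,N} in G with S→· removed — back-door holds.
P(M|do(S)) = Σ_{K,N} P(M|S,K,N)·P(K,N).

P(M|do(S)): backdoor, adjust for {K, N}.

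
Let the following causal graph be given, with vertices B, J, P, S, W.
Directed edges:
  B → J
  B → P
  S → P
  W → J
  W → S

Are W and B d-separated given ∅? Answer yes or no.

Yes — W ⊥ B | ∅.

Bayes-Ball from W | ∅ reaches {J,P,S}.
B ∉ reach(W|∅) ⇒ W ⊥ B | ∅.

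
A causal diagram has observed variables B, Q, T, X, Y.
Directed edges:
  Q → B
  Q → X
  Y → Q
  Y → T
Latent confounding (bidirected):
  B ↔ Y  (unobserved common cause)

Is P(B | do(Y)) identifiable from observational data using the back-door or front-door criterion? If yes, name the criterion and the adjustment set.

P(B|do(Y)): frontdoor, adjust for {Q}.

desc(Y)\{Y}={B,Q,T,X}; candidates ⊆ {—}.
Y↔B: latent back-door arc(s) into Y.
size 0: {}; under {} Y still reaches {B} ∋ B.
Y↔B cannot be blocked by any observed set — no back-door set.
{Q}: (i) intercepts every directed Y→B path; (ii) no back-door Y→{Q}; (iii) {Y} blocks every back-door {Q}→B. Front-door holds.
P(B|do(Y)) = Σ_{Q} P(Q|Y) Σ_{Y'} P(B|Q,Y')P(Y').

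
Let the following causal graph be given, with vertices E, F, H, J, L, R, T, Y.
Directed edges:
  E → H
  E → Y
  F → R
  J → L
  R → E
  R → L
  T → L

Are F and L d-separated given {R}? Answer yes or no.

Yes — F ⊥ L | {R}.

Bayes-Ball from F | {R} reaches ∅.
L ∉ reach(F|{R}) ⇒ F ⊥ L | {R}.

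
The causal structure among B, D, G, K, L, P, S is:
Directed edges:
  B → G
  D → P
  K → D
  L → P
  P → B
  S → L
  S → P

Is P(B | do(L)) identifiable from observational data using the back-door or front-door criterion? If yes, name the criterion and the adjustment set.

desc(L)\{L}={B,G,P}; candidates ⊆ {D,K,S}.
size 0: {}; under {} L still reaches {B,G,P,S} ∋ B.
{S}: L⊥B given {S} in G with L→· removed — back-door holds.
P(B|do(L)) = Σ_{S} P(B|L,S)·P(S).

P(B|do(L)): backdoor, adjust for {S}.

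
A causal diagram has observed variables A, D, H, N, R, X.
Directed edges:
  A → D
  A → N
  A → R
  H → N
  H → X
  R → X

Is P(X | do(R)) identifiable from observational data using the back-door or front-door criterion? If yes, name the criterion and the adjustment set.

P(X|do(R)): backdoor, adjust for ∅.

desc(R)\{R}={X}; candidates ⊆ {A,D,H,N}.
∅: R⊥X given ∅ in G with R→· removed — back-door holds.
P(X|do(R)) = P(X|R) — no adjustment needed.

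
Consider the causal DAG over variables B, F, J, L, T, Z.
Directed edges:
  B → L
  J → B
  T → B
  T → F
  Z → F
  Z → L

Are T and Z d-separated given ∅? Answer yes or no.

Yes — T ⊥ Z | ∅.

Bayes-Ball from T | ∅ reaches {B,F,L}.
Z ∉ reach(T|∅) ⇒ T ⊥ Z | ∅.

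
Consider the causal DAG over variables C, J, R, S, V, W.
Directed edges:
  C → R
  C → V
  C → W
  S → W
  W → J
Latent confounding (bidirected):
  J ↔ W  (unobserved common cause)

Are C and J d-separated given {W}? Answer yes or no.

No — C and J are d-connected given {W}.

Bayes-Ball from C | {W} reaches {J,R,S,V}.
J ∈ reach(C|{W}) ⇒ C ⊥̸ J | {W}.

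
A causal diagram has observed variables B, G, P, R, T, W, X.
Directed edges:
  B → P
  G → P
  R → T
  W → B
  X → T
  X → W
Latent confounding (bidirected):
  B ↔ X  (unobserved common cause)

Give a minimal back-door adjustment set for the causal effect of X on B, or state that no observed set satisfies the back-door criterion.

desc(X)\{X}={B,P,T,W}; candidates ⊆ {G,R}.
X↔B: latent back-door arc(s) into X.
size 0: {}; under {} X still reaches {B,P} ∋ B.
size 1: {G}, {R}; under {G} X still reaches {B,P} ∋ B.
size 2: {G,R}; under {G,R} X still reaches {B,P} ∋ B.
X↔B cannot be blocked by any observed set — no back-door set.

X→B: no observed back-door set.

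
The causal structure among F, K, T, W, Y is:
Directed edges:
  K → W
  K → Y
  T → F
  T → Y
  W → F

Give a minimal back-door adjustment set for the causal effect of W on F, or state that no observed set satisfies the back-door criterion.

W→F: minimal back-door set ∅.

desc(W)\{W}={F}; candidates ⊆ {K,T,Y}.
∅: W⊥F given ∅ in G with W→· removed — back-door holds.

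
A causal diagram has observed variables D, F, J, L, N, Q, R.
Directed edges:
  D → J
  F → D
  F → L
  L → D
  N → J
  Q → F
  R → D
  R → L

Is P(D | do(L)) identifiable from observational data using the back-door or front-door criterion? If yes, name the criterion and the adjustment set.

desc(L)\{L}={D,J}; candidates ⊆ {F,N,Q,R}.
size 0: {}; under {} L still reaches {D,F,J,Q,R} ∋ D.
size 1: {F}, {N}, {Q} …(+1); under {F} L still reaches {D,J,R} ∋ D.
{F,R}: L⊥D given {F,R} in G with L→· removed — back-door holds.
P(D|do(L)) = Σ_{F,R} P(D|L,F,R)·P(F,R).

P(D|do(L)): backdoor, adjust for {F, R}.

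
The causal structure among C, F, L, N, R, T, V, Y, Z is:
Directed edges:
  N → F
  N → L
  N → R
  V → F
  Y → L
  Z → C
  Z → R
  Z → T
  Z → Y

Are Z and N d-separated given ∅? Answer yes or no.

Bayes-Ball from Z | ∅ reaches {C,L,R,T,Y}.
N ∉ reach(Z|∅) ⇒ Z ⊥ N | ∅.

Yes — Z ⊥ N | ∅.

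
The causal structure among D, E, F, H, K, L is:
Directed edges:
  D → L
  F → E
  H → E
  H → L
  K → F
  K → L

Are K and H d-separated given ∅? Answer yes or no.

Bayes-Ball from K | ∅ reaches {E,F,L}.
H ∉ reach(K|∅) ⇒ K ⊥ H | ∅.

Yes — K ⊥ H | ∅.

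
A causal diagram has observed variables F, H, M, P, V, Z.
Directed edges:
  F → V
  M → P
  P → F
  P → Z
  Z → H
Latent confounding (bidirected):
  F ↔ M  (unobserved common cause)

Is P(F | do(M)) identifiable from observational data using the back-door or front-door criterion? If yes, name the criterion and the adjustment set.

desc(M)\{M}={F,H,P,V,Z}; candidates ⊆ {—}.
M↔F: latent back-door arc(s) into M.
size 0: {}; under {} M still reaches {F,V} ∋ F.
M↔F cannot be blocked by any observed set — no back-door set.
{P}: (i) intercepts every directed M→F path; (ii) no back-door M→{P}; (iii) {M} blocks every back-door {P}→F. Front-door holds.
P(F|do(M)) = Σ_{P} P(P|M) Σ_{M'} P(F|P,M')P(M').

P(F|do(M)): frontdoor, adjust for {P}.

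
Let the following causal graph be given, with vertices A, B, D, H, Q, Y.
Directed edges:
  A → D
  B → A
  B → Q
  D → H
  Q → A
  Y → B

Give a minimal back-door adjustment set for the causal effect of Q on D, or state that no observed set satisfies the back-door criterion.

Q→D: minimal back-door set {B}.

desc(Q)\{Q}={A,D,H}; candidates ⊆ {B,Y}.
size 0: {}; under {} Q still reaches {A,B,D,H,Y} ∋ D.
{B}: Q⊥D given {B} in G with Q→· removed — back-door holds.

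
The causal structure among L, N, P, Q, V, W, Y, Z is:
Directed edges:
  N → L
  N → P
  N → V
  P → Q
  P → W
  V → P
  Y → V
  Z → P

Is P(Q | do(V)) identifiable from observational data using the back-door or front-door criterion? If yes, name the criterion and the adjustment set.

desc(V)\{V}={P,Q,W}; candidates ⊆ {L,N,Y,Z}.
size 0: {}; under {} V still reaches {L,N,P,Q,W,Y} ∋ Q.
{N}: V⊥Q given {N} in G with V→· removed — back-door holds.
P(Q|do(V)) = Σ_{N} P(Q|V,N)·P(N).

P(Q|do(V)): backdoor, adjust for {N}.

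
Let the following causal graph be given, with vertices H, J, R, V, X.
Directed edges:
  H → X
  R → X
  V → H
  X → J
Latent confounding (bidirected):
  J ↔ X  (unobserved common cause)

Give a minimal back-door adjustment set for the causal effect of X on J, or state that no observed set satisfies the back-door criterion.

desc(X)\{X}={J}; candidates ⊆ {H,R,V}.
X↔J: latent back-door arc(s) into X.
size 0: {}; under {} X still reaches {H,J,R,V} ∋ J.
size 1: {H}, {R}, {V}; under {H} X still reaches {J,R} ∋ J.
size 2: {H,R}, {H,V}, {R,V}; under {H,R} X still reaches {J} ∋ J.
X↔J cannot be blocked by any observed set — no back-door set.

X→J: no observed back-door set.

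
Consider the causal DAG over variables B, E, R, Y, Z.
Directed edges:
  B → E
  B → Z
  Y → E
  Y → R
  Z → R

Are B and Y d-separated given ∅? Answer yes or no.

Yes — B ⊥ Y | ∅.

Bayes-Ball from B | ∅ reaches {E,R,Z}.
Y ∉ reach(B|∅) ⇒ B ⊥ Y | ∅.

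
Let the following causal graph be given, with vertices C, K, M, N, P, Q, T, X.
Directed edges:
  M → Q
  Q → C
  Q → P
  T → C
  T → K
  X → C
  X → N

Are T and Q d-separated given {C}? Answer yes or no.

Bayes-Ball from T | {C} reaches {K,M,N,P,Q,X}.
Q ∈ reach(T|{C}) ⇒ T ⊥̸ Q | {C}.

No — T and Q are d-connected given {C}.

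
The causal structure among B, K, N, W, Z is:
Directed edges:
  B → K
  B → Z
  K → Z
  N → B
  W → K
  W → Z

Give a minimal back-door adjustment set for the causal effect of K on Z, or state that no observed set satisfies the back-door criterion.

K→Z: minimal back-door set {B, W}.

desc(K)\{K}={Z}; candidates ⊆ {B,N,W}.
size 0: {}; under {} K still reaches {B,N,W,Z} ∋ Z.
size 1: {B}, {N}, {W}; under {B} K still reaches {W,Z} ∋ Z.
{B,W}: K⊥Z given {B,W} in G with K→· removed — back-door holds.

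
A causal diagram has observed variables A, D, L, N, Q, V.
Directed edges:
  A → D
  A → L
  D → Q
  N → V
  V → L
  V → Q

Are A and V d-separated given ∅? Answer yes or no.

Bayes-Ball from A | ∅ reaches {D,L,Q}.
V ∉ reach(A|∅) ⇒ A ⊥ V | ∅.

Yes — A ⊥ V | ∅.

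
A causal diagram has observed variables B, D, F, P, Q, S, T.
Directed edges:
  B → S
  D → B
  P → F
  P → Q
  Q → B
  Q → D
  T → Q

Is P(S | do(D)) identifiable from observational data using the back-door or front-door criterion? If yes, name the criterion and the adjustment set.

desc(D)\{D}={B,S}; candidates ⊆ {F,P,Q,T}.
size 0: {}; under {} D still reaches {B,F,P,Q,S,T} ∋ S.
{Q}: D⊥S given {Q} in G with D→· removed — back-door holds.
P(S|do(D)) = Σ_{Q} P(S|D,Q)·P(Q).

P(S|do(D)): backdoor, adjust for {Q}.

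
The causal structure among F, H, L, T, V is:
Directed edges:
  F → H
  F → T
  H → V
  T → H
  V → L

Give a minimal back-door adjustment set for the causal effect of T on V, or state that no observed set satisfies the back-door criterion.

T→V: minimal back-door set {F}.

desc(T)\{T}={H,L,V}; candidates ⊆ {F}.
size 0: {}; under {} T still reaches {F,H,L,V} ∋ V.
{F}: T⊥V given {F} in G with T→· removed — back-door holds.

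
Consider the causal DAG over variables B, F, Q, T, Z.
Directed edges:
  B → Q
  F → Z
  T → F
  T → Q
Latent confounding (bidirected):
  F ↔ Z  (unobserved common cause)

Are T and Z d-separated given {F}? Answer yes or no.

No — T and Z are d-connected given {F}.

Bayes-Ball from T | {F} reaches {Q,Z}.
Z ∈ reach(T|{F}) ⇒ T ⊥̸ Z | {F}.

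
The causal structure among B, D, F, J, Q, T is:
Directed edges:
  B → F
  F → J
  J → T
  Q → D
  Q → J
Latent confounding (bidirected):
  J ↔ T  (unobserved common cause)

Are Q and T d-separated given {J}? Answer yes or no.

Bayes-Ball from Q | {J} reaches {B,D,F,T}.
T ∈ reach(Q|{J}) ⇒ Q ⊥̸ T | {J}.

No — Q and T are d-connected given {J}.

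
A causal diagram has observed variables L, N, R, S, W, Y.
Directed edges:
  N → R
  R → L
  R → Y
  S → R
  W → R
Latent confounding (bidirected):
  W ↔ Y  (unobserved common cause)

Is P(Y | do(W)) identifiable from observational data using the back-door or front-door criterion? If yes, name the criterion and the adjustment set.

desc(W)\{W}={L,R,Y}; candidates ⊆ {N,S}.
W↔Y: latent back-door arc(s) into W.
size 0: {}; under {} W still reaches {Y} ∋ Y.
size 1: {N}, {S}; under {N} W still reaches {Y} ∋ Y.
size 2: {N,S}; under {N,S} W still reaches {Y} ∋ Y.
W↔Y cannot be blocked by any observed set — no back-door set.
{R}: (i) intercepts every directed W→Y path; (ii) no back-door W→{R}; (iii) {W} blocks every back-door {R}→Y. Front-door holds.
P(Y|do(W)) = Σ_{R} P(R|W) Σ_{W'} P(Y|R,W')P(W').

P(Y|do(W)): frontdoor, adjust for {R}.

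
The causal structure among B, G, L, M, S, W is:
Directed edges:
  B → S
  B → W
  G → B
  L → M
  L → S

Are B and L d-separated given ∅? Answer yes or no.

Yes — B ⊥ L | ∅.

Bayes-Ball from B | ∅ reaches {G,S,W}.
L ∉ reach(B|∅) ⇒ B ⊥ L | ∅.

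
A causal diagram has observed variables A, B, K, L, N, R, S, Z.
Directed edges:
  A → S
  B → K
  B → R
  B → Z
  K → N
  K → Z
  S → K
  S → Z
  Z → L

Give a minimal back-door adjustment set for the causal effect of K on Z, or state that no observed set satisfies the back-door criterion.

K→Z: minimal back-door set {B, S}.

desc(K)\{K}={L,N,Z}; candidates ⊆ {A,B,R,S}.
size 0: {}; under {} K still reaches {A,B,L,R,S,Z} ∋ Z.
size 1: {A}, {B}, {R} …(+1); under {A} K still reaches {B,L,R,S,Z} ∋ Z.
{B,S}: K⊥Z given {B,S} in G with K→· removed — back-door holds.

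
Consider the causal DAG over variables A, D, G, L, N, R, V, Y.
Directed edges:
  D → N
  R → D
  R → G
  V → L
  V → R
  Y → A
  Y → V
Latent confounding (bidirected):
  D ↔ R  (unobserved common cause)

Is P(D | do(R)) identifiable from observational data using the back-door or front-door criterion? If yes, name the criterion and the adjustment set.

P(D|do(R)): not identifiable (no BD/FD set).

desc(R)\{R}={D,G,N}; candidates ⊆ {A,L,V,Y}.
R↔D: latent back-door arc(s) into R.
size 0: {}; under {} R still reaches {A,D,L,N,V,Y} ∋ D.
size 1: {A}, {L}, {V} …(+1); under {A} R still reaches {D,L,N,V,Y} ∋ D.
size 2: {A,L}, {A,V}, {A,Y} …(+3); under {A,L} R still reaches {D,N,V,Y} ∋ D.
R↔D cannot be blocked by any observed set — no back-door set.
No mediator lies on a directed R→…→D path.
Neither criterion identifies P(D|do(R)) in this graph.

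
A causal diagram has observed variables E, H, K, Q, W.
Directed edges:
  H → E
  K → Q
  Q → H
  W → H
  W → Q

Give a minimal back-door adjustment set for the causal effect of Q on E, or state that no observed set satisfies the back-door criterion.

Q→E: minimal back-door set {W}.

desc(Q)\{Q}={E,H}; candidates ⊆ {K,W}.
size 0: {}; under {} Q still reaches {E,H,K,W} ∋ E.
{W}: Q⊥E given {W} in G with Q→· removed — back-door holds.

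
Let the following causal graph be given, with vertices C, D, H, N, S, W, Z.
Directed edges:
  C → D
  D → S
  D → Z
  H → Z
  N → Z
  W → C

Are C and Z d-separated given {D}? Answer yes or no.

Yes — C ⊥ Z | {D}.

Bayes-Ball from C | {D} reaches {W}.
Z ∉ reach(C|{D}) ⇒ C ⊥ Z | {D}.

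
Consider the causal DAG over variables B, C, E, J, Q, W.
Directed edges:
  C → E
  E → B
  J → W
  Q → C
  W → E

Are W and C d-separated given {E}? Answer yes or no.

Bayes-Ball from W | {E} reaches {C,J,Q}.
C ∈ reach(W|{E}) ⇒ W ⊥̸ C | {E}.

No — W and C are d-connected given {E}.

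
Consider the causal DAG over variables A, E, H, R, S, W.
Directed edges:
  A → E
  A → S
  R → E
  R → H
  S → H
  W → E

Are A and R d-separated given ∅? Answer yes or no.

Bayes-Ball from A | ∅ reaches {E,H,S}.
R ∉ reach(A|∅) ⇒ A ⊥ R | ∅.

Yes — A ⊥ R | ∅.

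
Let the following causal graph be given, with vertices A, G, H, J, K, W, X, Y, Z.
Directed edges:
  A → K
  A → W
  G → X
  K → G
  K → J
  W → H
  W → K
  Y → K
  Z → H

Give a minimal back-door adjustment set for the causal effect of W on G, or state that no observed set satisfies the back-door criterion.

desc(W)\{W}={G,H,J,K,X}; candidates ⊆ {A,Y,Z}.
size 0: {}; under {} W still reaches {A,G,J,K,X} ∋ G.
{A}: W⊥G given {A} in G with W→· removed — back-door holds.

W→G: minimal back-door set {A}.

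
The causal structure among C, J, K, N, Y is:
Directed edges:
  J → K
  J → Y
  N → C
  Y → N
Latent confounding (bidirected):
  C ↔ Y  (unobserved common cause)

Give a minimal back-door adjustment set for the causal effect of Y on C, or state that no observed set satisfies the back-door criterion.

Y→C: no observed back-door set.

desc(Y)\{Y}={C,N}; candidates ⊆ {J,K}.
Y↔C: latent back-door arc(s) into Y.
size 0: {}; under {} Y still reaches {C,J,K} ∋ C.
size 1: {J}, {K}; under {J} Y still reaches {C} ∋ C.
size 2: {J,K}; under {J,K} Y still reaches {C} ∋ C.
Y↔C cannot be blocked by any observed set — no back-door set.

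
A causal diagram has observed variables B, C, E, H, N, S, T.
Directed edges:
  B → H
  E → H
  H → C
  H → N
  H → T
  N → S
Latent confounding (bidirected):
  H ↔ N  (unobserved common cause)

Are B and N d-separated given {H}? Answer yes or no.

Bayes-Ball from B | {H} reaches {E,N,S}.
N ∈ reach(B|{H}) ⇒ B ⊥̸ N | {H}.

No — B and N are d-connected given {H}.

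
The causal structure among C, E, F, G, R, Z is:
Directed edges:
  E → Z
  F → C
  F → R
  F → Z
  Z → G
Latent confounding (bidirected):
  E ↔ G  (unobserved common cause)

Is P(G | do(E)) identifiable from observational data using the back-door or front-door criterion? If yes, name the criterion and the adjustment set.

desc(E)\{E}={G,Z}; candidates ⊆ {C,F,R}.
E↔G: latent back-door arc(s) into E.
size 0: {}; under {} E still reaches {G} ∋ G.
size 1: {C}, {F}, {R}; under {C} E still reaches {G} ∋ G.
size 2: {C,F}, {C,R}, {F,R}; under {C,F} E still reaches {G} ∋ G.
E↔G cannot be blocked by any observed set — no back-door set.
{Z}: (i) intercepts every directed E→G path; (ii) no back-door E→{Z}; (iii) {E} blocks every back-door {Z}→G. Front-door holds.
P(G|do(E)) = Σ_{Z} P(Z|E) Σ_{E'} P(G|Z,E')P(E').

P(G|do(E)): frontdoor, adjust for {Z}.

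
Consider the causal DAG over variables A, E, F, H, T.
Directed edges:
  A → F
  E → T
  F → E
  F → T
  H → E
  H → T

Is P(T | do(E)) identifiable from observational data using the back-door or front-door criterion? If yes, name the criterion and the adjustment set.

P(T|do(E)): backdoor, adjust for {F, H}.

desc(E)\{E}={T}; candidates ⊆ {A,F,H}.
size 0: {}; under {} E still reaches {A,F,H,T} ∋ T.
size 1: {A}, {F}, {H}; under {A} E still reaches {F,H,T} ∋ T.
{F,H}: E⊥T given {F,H} in G with E→· removed — back-door holds.
P(T|do(E)) = Σ_{F,H} P(T|E,F,H)·P(F,H).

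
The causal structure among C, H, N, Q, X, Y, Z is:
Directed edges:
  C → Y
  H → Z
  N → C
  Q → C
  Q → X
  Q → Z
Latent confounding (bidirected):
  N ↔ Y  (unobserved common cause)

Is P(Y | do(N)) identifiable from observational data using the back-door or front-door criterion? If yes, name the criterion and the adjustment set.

P(Y|do(N)): frontdoor, adjust for {C}.

desc(N)\{N}={C,Y}; candidates ⊆ {H,Q,X,Z}.
N↔Y: latent back-door arc(s) into N.
size 0: {}; under {} N still reaches {Y} ∋ Y.
size 1: {H}, {Q}, {X} …(+1); under {H} N still reaches {Y} ∋ Y.
size 2: {H,Q}, {H,X}, {H,Z} …(+3); under {H,Q} N still reaches {Y} ∋ Y.
N↔Y cannot be blocked by any observed set — no back-door set.
{C}: (i) intercepts every directed N→Y path; (ii) no back-door N→{C}; (iii) {N} blocks every back-door {C}→Y. Front-door holds.
P(Y|do(N)) = Σ_{C} P(C|N) Σ_{N'} P(Y|C,N')P(N').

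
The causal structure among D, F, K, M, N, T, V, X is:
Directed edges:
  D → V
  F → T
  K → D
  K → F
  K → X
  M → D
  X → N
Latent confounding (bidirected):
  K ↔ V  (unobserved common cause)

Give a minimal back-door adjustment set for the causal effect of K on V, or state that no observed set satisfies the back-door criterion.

K→V: no observed back-door set.

desc(K)\{K}={D,F,N,T,V,X}; candidates ⊆ {M}.
K↔V: latent back-door arc(s) into K.
size 0: {}; under {} K still reaches {V} ∋ V.
size 1: {M}; under {M} K still reaches {V} ∋ V.
K↔V cannot be blocked by any observed set — no back-door set.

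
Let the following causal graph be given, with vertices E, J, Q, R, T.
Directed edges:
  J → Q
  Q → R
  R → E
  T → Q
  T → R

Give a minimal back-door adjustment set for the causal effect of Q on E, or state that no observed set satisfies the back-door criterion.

Q→E: minimal back-door set {T}.

desc(Q)\{Q}={E,R}; candidates ⊆ {J,T}.
size 0: {}; under {} Q still reaches {E,J,R,T} ∋ E.
{T}: Q⊥E given {T} in G with Q→· removed — back-door holds.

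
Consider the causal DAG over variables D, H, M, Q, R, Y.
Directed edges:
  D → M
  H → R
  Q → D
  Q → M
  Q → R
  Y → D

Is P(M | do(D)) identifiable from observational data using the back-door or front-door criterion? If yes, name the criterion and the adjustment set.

P(M|do(D)): backdoor, adjust for {Q}.

desc(D)\{D}={M}; candidates ⊆ {H,Q,R,Y}.
size 0: {}; under {} D still reaches {M,Q,R,Y} ∋ M.
{Q}: D⊥M given {Q} in G with D→· removed — back-door holds.
P(M|do(D)) = Σ_{Q} P(M|D,Q)·P(Q).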